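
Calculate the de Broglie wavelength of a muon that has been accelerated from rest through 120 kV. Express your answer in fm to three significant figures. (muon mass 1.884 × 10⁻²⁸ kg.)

λ = 246 fm

KE = eV = 1.602 × 10⁻¹⁹ × 1.200 × 10⁵ = 1.922 × 10⁻¹⁴ J.
p = √(2mKE) = √(2 × 1.884 × 10⁻²⁸ × 1.922 × 10⁻¹⁴) = 2.691 × 10⁻²¹ kg·m/s.
λ = h/p = 6.626 × 10⁻³⁴ / 2.691 × 10⁻²¹ = 2.46 × 10⁻¹³ m = 246 fm.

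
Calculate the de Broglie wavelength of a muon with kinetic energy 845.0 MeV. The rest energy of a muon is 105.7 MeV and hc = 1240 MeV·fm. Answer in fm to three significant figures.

Total energy E = KE + m₀c² = 845.0 + 105.7 = 950.7 MeV.
(pc)² = E² − (m₀c²)² = (950.7)² − (105.7)² = 8.927 × 10⁵ MeV², so pc = 944.8 MeV.
λ = hc/(pc) = 1240 MeV·fm / 944.8 MeV = 1.31 fm.

λ = 1.31 fm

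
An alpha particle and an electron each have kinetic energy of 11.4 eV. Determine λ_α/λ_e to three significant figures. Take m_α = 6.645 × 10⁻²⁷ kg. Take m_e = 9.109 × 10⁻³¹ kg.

At fixed KE, p = √(2mKE) so λ = h/p ∝ 1/√m.
λ_α/λ_e = √(m_e/m_α) = √(9.109 × 10⁻³¹/6.645 × 10⁻²⁷) = √(1.371 × 10⁻⁴) = 0.0117.

λ_α/λ_e = 0.0117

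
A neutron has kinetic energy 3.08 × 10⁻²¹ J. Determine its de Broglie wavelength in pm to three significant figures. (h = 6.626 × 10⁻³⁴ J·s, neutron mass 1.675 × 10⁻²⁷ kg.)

p = √(2mKE) = √(2 × 1.675 × 10⁻²⁷ × 3.080 × 10⁻²¹) = 3.212 × 10⁻²⁴ kg·m/s.
λ = h/p = 6.626 × 10⁻³⁴ / 3.212 × 10⁻²⁴ = 2.06 × 10⁻¹⁰ m = 206 pm.

λ = 206 pm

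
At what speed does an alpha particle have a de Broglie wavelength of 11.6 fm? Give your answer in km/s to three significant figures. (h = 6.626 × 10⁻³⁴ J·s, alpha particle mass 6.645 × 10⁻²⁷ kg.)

p = h/λ = 6.626 × 10⁻³⁴ / 1.160 × 10⁻¹⁴ = 5.712 × 10⁻²⁰ kg·m/s.
v = p/m = 5.712 × 10⁻²⁰ / 6.645 × 10⁻²⁷ = 8.60 × 10⁶ m/s = 8600 km/s.

v = 8600 km/s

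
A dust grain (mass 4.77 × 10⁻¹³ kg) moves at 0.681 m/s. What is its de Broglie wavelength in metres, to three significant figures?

λ = 2.04 × 10⁻²¹ m

p = mv = 4.77 × 10⁻¹³ × 0.681 = 3.248 × 10⁻¹³ kg·m/s.
λ = h/p = 6.626 × 10⁻³⁴ / 3.248 × 10⁻¹³ = 2.04 × 10⁻²¹ m.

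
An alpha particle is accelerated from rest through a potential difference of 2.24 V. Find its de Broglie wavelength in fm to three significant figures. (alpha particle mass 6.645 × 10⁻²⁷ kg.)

KE = 2eV = 2 × 1.602 × 10⁻¹⁹ × 2.240 = 7.177 × 10⁻¹⁹ J.
p = √(2mKE) = √(2 × 6.645 × 10⁻²⁷ × 7.177 × 10⁻¹⁹) = 9.766 × 10⁻²³ kg·m/s.
λ = h/p = 6.626 × 10⁻³⁴ / 9.766 × 10⁻²³ = 6.78 × 10⁻¹² m = 6780 fm.

λ = 6780 fm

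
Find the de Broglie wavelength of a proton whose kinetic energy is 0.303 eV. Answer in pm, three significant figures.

KE = 0.303 eV = 4.854 × 10⁻²⁰ J.
p = √(2mKE) = √(2 × 1.673 × 10⁻²⁷ × 4.854 × 10⁻²⁰) = 1.274 × 10⁻²³ kg·m/s.
λ = h/p = 6.626 × 10⁻³⁴ / 1.274 × 10⁻²³ = 5.20 × 10⁻¹¹ m = 52.0 pm.

λ = 52.0 pm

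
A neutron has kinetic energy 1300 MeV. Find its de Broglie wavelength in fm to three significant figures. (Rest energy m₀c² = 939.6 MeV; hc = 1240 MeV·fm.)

λ = 0.610 fm

Total energy E = KE + m₀c² = 1300 + 939.6 = 2239.6 MeV.
(pc)² = E² − (m₀c²)² = (2239.6)² − (939.6)² = 4.133 × 10⁶ MeV², so pc = 2033 MeV.
λ = hc/(pc) = 1240 MeV·fm / 2033 MeV = 0.610 fm.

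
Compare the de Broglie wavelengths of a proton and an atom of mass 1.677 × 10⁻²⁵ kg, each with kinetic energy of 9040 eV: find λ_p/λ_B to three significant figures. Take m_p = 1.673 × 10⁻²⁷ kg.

λ_p/λ_B = 10.0

At fixed KE, p = √(2mKE) so λ = h/p ∝ 1/√m.
λ_p/λ_B = √(m_B/m_p) = √(1.677 × 10⁻²⁵/1.673 × 10⁻²⁷) = √(100.2) = 10.0.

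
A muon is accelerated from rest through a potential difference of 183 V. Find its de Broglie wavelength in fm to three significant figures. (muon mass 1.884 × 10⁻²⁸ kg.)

λ = 6300 fm

KE = eV = 1.602 × 10⁻¹⁹ × 183.0 = 2.932 × 10⁻¹⁷ J.
p = √(2mKE) = √(2 × 1.884 × 10⁻²⁸ × 2.932 × 10⁻¹⁷) = 1.051 × 10⁻²² kg·m/s.
λ = h/p = 6.626 × 10⁻³⁴ / 1.051 × 10⁻²² = 6.30 × 10⁻¹² m = 6300 fm.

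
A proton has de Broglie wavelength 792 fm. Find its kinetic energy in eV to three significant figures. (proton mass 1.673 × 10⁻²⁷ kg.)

KE = 1310 eV

p = h/λ = 6.626 × 10⁻³⁴ / 7.920 × 10⁻¹³ = 8.366 × 10⁻²² kg·m/s.
KE = p²/(2m) = (8.366 × 10⁻²²)² / (2 × 1.673 × 10⁻²⁷) = 2.092 × 10⁻¹⁶ J = 1310 eV.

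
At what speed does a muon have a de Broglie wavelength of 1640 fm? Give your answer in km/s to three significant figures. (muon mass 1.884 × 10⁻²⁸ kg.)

v = 2140 km/s

p = h/λ = 6.626 × 10⁻³⁴ / 1.640 × 10⁻¹² = 4.040 × 10⁻²² kg·m/s.
v = p/m = 4.040 × 10⁻²² / 1.884 × 10⁻²⁸ = 2.14 × 10⁶ m/s = 2140 km/s.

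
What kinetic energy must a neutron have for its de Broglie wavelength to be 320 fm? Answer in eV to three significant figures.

KE = 7990 eV

p = h/λ = 6.626 × 10⁻³⁴ / 3.200 × 10⁻¹³ = 2.071 × 10⁻²¹ kg·m/s.
KE = p²/(2m) = (2.071 × 10⁻²¹)² / (2 × 1.675 × 10⁻²⁷) = 1.280 × 10⁻¹⁵ J = 7990 eV.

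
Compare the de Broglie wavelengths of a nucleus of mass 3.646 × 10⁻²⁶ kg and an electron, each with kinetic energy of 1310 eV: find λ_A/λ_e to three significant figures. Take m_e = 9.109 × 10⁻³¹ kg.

λ_A/λ_e = 5.00 × 10⁻³

At fixed KE, p = √(2mKE) so λ = h/p ∝ 1/√m.
λ_A/λ_e = √(m_e/m_A) = √(9.109 × 10⁻³¹/3.646 × 10⁻²⁶) = √(2.498 × 10⁻⁵) = 5.00 × 10⁻³.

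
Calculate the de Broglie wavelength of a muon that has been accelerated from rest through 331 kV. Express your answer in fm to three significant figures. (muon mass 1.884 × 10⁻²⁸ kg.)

λ = 148 fm

KE = eV = 1.602 × 10⁻¹⁹ × 3.310 × 10⁵ = 5.303 × 10⁻¹⁴ J.
p = √(2mKE) = √(2 × 1.884 × 10⁻²⁸ × 5.303 × 10⁻¹⁴) = 4.470 × 10⁻²¹ kg·m/s.
λ = h/p = 6.626 × 10⁻³⁴ / 4.470 × 10⁻²¹ = 1.48 × 10⁻¹³ m = 148 fm.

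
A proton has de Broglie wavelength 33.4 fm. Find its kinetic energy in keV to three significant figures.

p = h/λ = 6.626 × 10⁻³⁴ / 3.340 × 10⁻¹⁴ = 1.984 × 10⁻²⁰ kg·m/s.
KE = p²/(2m) = (1.984 × 10⁻²⁰)² / (2 × 1.673 × 10⁻²⁷) = 1.176 × 10⁻¹³ J = 734 keV.

KE = 734 keV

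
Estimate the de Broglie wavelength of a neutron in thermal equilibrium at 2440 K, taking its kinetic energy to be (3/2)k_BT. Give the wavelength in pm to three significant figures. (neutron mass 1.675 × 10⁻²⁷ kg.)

KE = (3/2)k_BT = 1.5 × 1.381 × 10⁻²³ × 2440 = 5.054 × 10⁻²⁰ J.
p = √(2mKE) = √(2 × 1.675 × 10⁻²⁷ × 5.054 × 10⁻²⁰) = 1.301 × 10⁻²³ kg·m/s.
λ = h/p = 5.09 × 10⁻¹¹ m = 50.9 pm.

λ = 50.9 pm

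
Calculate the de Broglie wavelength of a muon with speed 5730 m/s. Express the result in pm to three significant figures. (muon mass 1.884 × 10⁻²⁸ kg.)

p = mv = 1.884 × 10⁻²⁸ × 5730 = 1.080 × 10⁻²⁴ kg·m/s.
λ = h/p = 6.626 × 10⁻³⁴ / 1.080 × 10⁻²⁴ = 6.14 × 10⁻¹⁰ m = 614 pm.

λ = 614 pm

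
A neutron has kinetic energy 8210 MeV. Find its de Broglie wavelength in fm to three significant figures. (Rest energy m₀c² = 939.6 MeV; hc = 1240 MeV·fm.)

Total energy E = KE + m₀c² = 8210 + 939.6 = 9149.6 MeV.
(pc)² = E² − (m₀c²)² = (9149.6)² − (939.6)² = 8.283 × 10⁷ MeV², so pc = 9101 MeV.
λ = hc/(pc) = 1240 MeV·fm / 9101 MeV = 0.136 fm.

λ = 0.136 fm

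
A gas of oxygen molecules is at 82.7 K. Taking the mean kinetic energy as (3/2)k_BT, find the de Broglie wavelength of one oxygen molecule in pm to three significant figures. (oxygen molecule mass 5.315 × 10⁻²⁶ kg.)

KE = (3/2)k_BT = 1.5 × 1.381 × 10⁻²³ × 82.7 = 1.713 × 10⁻²¹ J.
p = √(2mKE) = √(2 × 5.315 × 10⁻²⁶ × 1.713 × 10⁻²¹) = 1.349 × 10⁻²³ kg·m/s.
λ = h/p = 4.91 × 10⁻¹¹ m = 49.1 pm.

λ = 49.1 pm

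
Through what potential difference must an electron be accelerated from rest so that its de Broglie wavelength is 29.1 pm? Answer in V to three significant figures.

p = h/λ = 6.626 × 10⁻³⁴ / 2.910 × 10⁻¹¹ = 2.277 × 10⁻²³ kg·m/s.
KE = p²/(2m) = 2.846 × 10⁻¹⁶ J.
V = KE/e = 2.846 × 10⁻¹⁶ / (1.602 × 10⁻¹⁹) = 1780 V.

V = 1780 V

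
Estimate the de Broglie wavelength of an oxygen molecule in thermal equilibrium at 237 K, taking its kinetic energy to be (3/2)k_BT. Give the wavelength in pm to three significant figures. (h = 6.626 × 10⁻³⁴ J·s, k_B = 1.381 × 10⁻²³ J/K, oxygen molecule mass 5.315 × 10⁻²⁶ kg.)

KE = (3/2)k_BT = 1.5 × 1.381 × 10⁻²³ × 237 = 4.909 × 10⁻²¹ J.
p = √(2mKE) = √(2 × 5.315 × 10⁻²⁶ × 4.909 × 10⁻²¹) = 2.284 × 10⁻²³ kg·m/s.
λ = h/p = 2.90 × 10⁻¹¹ m = 29.0 pm.

λ = 29.0 pm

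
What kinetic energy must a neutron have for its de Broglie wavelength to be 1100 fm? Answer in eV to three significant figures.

KE = 676 eV

p = h/λ = 6.626 × 10⁻³⁴ / 1.100 × 10⁻¹² = 6.024 × 10⁻²² kg·m/s.
KE = p²/(2m) = (6.024 × 10⁻²²)² / (2 × 1.675 × 10⁻²⁷) = 1.083 × 10⁻¹⁶ J = 676 eV.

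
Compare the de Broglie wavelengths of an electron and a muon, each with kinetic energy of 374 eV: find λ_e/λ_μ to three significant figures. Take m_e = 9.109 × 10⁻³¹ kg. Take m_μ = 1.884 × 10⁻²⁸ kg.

λ_e/λ_μ = 14.4

At fixed KE, p = √(2mKE) so λ = h/p ∝ 1/√m.
λ_e/λ_μ = √(m_μ/m_e) = √(1.884 × 10⁻²⁸/9.109 × 10⁻³¹) = √(206.8) = 14.4.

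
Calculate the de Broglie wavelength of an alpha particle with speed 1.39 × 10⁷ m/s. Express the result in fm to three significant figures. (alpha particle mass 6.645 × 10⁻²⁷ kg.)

p = mv = 6.645 × 10⁻²⁷ × 1.39 × 10⁷ = 9.237 × 10⁻²⁰ kg·m/s.
λ = h/p = 6.626 × 10⁻³⁴ / 9.237 × 10⁻²⁰ = 7.17 × 10⁻¹⁵ m = 7.17 fm.

λ = 7.17 fm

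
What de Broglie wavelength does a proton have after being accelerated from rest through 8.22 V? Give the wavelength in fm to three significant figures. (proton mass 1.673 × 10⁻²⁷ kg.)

λ = 9980 fm

KE = eV = 1.602 × 10⁻¹⁹ × 8.220 = 1.317 × 10⁻¹⁸ J.
p = √(2mKE) = √(2 × 1.673 × 10⁻²⁷ × 1.317 × 10⁻¹⁸) = 6.638 × 10⁻²³ kg·m/s.
λ = h/p = 6.626 × 10⁻³⁴ / 6.638 × 10⁻²³ = 9.98 × 10⁻¹² m = 9980 fm.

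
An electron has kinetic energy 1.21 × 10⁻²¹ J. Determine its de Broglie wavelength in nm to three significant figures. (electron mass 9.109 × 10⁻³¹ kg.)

λ = 14.1 nm

p = √(2mKE) = √(2 × 9.109 × 10⁻³¹ × 1.210 × 10⁻²¹) = 4.695 × 10⁻²⁶ kg·m/s.
λ = h/p = 6.626 × 10⁻³⁴ / 4.695 × 10⁻²⁶ = 1.41 × 10⁻⁸ m = 14.1 nm.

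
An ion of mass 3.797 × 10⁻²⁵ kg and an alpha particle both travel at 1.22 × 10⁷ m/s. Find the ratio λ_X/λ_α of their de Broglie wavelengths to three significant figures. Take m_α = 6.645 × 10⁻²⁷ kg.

λ_X/λ_α = 0.0175

At fixed v, p = mv so λ = h/(mv) ∝ 1/m.
λ_X/λ_α = m_α/m_X = 6.645 × 10⁻²⁷/3.797 × 10⁻²⁵ = 0.0175.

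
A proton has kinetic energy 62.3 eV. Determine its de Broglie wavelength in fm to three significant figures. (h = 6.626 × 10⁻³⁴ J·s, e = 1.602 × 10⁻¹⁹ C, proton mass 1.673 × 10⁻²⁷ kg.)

KE = 62.3 eV = 9.980 × 10⁻¹⁸ J.
p = √(2mKE) = √(2 × 1.673 × 10⁻²⁷ × 9.980 × 10⁻¹⁸) = 1.827 × 10⁻²² kg·m/s.
λ = h/p = 6.626 × 10⁻³⁴ / 1.827 × 10⁻²² = 3.63 × 10⁻¹² m = 3630 fm.

λ = 3630 fm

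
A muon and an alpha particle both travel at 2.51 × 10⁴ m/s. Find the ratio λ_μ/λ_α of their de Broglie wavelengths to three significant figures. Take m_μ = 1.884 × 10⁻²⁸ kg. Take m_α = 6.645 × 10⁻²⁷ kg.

λ_μ/λ_α = 35.3

At fixed v, p = mv so λ = h/(mv) ∝ 1/m.
λ_μ/λ_α = m_α/m_μ = 6.645 × 10⁻²⁷/1.884 × 10⁻²⁸ = 35.3.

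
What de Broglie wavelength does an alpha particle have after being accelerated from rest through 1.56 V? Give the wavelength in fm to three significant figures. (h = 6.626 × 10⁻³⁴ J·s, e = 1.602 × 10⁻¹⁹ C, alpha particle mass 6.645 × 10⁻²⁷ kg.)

KE = 2eV = 2 × 1.602 × 10⁻¹⁹ × 1.560 = 4.998 × 10⁻¹⁹ J.
p = √(2mKE) = √(2 × 6.645 × 10⁻²⁷ × 4.998 × 10⁻¹⁹) = 8.150 × 10⁻²³ kg·m/s.
λ = h/p = 6.626 × 10⁻³⁴ / 8.150 × 10⁻²³ = 8.13 × 10⁻¹² m = 8130 fm.

λ = 8130 fm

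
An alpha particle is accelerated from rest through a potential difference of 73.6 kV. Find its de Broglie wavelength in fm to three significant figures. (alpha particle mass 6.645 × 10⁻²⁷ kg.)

λ = 37.4 fm

KE = 2eV = 2 × 1.602 × 10⁻¹⁹ × 7.360 × 10⁴ = 2.358 × 10⁻¹⁴ J.
p = √(2mKE) = √(2 × 6.645 × 10⁻²⁷ × 2.358 × 10⁻¹⁴) = 1.770 × 10⁻²⁰ kg·m/s.
λ = h/p = 6.626 × 10⁻³⁴ / 1.770 × 10⁻²⁰ = 3.74 × 10⁻¹⁴ m = 37.4 fm.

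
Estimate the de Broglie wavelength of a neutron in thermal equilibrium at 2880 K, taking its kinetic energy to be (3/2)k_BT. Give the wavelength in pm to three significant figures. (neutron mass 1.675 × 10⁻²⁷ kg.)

λ = 46.9 pm

KE = (3/2)k_BT = 1.5 × 1.381 × 10⁻²³ × 2880 = 5.966 × 10⁻²⁰ J.
p = √(2mKE) = √(2 × 1.675 × 10⁻²⁷ × 5.966 × 10⁻²⁰) = 1.414 × 10⁻²³ kg·m/s.
λ = h/p = 4.69 × 10⁻¹¹ m = 46.9 pm.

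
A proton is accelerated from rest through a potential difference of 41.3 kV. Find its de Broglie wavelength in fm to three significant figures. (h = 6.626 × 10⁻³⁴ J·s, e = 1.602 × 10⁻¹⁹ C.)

λ = 141 fm

KE = eV = 1.602 × 10⁻¹⁹ × 4.130 × 10⁴ = 6.616 × 10⁻¹⁵ J.
p = √(2mKE) = √(2 × 1.673 × 10⁻²⁷ × 6.616 × 10⁻¹⁵) = 4.705 × 10⁻²¹ kg·m/s.
λ = h/p = 6.626 × 10⁻³⁴ / 4.705 × 10⁻²¹ = 1.41 × 10⁻¹³ m = 141 fm.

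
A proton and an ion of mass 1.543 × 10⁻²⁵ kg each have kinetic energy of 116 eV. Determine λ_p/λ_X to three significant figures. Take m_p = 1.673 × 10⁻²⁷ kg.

λ_p/λ_X = 9.60

At fixed KE, p = √(2mKE) so λ = h/p ∝ 1/√m.
λ_p/λ_X = √(m_X/m_p) = √(1.543 × 10⁻²⁵/1.673 × 10⁻²⁷) = √(92.23) = 9.60.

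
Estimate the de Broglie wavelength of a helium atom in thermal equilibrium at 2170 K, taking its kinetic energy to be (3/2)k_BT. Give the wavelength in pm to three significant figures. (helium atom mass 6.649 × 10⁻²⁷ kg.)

λ = 27.1 pm

KE = (3/2)k_BT = 1.5 × 1.381 × 10⁻²³ × 2170 = 4.495 × 10⁻²⁰ J.
p = √(2mKE) = √(2 × 6.649 × 10⁻²⁷ × 4.495 × 10⁻²⁰) = 2.445 × 10⁻²³ kg·m/s.
λ = h/p = 2.71 × 10⁻¹¹ m = 27.1 pm.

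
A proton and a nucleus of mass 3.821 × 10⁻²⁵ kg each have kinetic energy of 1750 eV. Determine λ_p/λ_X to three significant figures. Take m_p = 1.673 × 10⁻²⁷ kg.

At fixed KE, p = √(2mKE) so λ = h/p ∝ 1/√m.
λ_p/λ_X = √(m_X/m_p) = √(3.821 × 10⁻²⁵/1.673 × 10⁻²⁷) = √(228.4) = 15.1.

λ_p/λ_X = 15.1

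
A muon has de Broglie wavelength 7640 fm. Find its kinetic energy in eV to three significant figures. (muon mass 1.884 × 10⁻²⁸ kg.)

KE = 125 eV

p = h/λ = 6.626 × 10⁻³⁴ / 7.640 × 10⁻¹² = 8.673 × 10⁻²³ kg·m/s.
KE = p²/(2m) = (8.673 × 10⁻²³)² / (2 × 1.884 × 10⁻²⁸) = 1.996 × 10⁻¹⁷ J = 125 eV.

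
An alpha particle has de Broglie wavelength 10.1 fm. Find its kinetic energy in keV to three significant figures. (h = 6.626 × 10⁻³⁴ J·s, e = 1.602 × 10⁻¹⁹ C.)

p = h/λ = 6.626 × 10⁻³⁴ / 1.010 × 10⁻¹⁴ = 6.560 × 10⁻²⁰ kg·m/s.
KE = p²/(2m) = (6.560 × 10⁻²⁰)² / (2 × 6.645 × 10⁻²⁷) = 3.238 × 10⁻¹³ J = 2020 keV.

KE = 2020 keV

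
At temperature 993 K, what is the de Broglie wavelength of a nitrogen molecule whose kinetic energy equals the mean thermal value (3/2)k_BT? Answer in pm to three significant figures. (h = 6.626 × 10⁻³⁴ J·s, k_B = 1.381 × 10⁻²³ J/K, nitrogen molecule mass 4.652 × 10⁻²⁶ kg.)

λ = 15.1 pm

KE = (3/2)k_BT = 1.5 × 1.381 × 10⁻²³ × 993 = 2.057 × 10⁻²⁰ J.
p = √(2mKE) = √(2 × 4.652 × 10⁻²⁶ × 2.057 × 10⁻²⁰) = 4.375 × 10⁻²³ kg·m/s.
λ = h/p = 1.51 × 10⁻¹¹ m = 15.1 pm.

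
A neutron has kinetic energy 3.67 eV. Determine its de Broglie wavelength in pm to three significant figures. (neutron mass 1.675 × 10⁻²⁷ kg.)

KE = 3.67 eV = 5.879 × 10⁻¹⁹ J.
p = √(2mKE) = √(2 × 1.675 × 10⁻²⁷ × 5.879 × 10⁻¹⁹) = 4.438 × 10⁻²³ kg·m/s.
λ = h/p = 6.626 × 10⁻³⁴ / 4.438 × 10⁻²³ = 1.49 × 10⁻¹¹ m = 14.9 pm.

λ = 14.9 pm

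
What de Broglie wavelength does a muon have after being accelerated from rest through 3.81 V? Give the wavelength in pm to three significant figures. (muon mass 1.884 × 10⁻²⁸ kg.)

λ = 43.7 pm

KE = eV = 1.602 × 10⁻¹⁹ × 3.810 = 6.104 × 10⁻¹⁹ J.
p = √(2mKE) = √(2 × 1.884 × 10⁻²⁸ × 6.104 × 10⁻¹⁹) = 1.517 × 10⁻²³ kg·m/s.
λ = h/p = 6.626 × 10⁻³⁴ / 1.517 × 10⁻²³ = 4.37 × 10⁻¹¹ m = 43.7 pm.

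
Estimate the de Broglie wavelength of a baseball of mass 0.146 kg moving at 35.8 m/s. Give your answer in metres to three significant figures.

λ = 1.27 × 10⁻³⁴ m

p = mv = 0.146 × 35.8 = 5.227 kg·m/s.
λ = h/p = 6.626 × 10⁻³⁴ / 5.227 = 1.27 × 10⁻³⁴ m.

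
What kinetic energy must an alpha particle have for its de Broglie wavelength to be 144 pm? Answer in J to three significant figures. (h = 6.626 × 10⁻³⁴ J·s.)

KE = 1.59 × 10⁻²¹ J

p = h/λ = 6.626 × 10⁻³⁴ / 1.440 × 10⁻¹⁰ = 4.601 × 10⁻²⁴ kg·m/s.
KE = p²/(2m) = (4.601 × 10⁻²⁴)² / (2 × 6.645 × 10⁻²⁷) = 1.593 × 10⁻²¹ J = 1.59 × 10⁻²¹ J.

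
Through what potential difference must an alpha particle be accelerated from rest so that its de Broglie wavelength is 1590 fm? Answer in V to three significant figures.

V = 40.8 V

p = h/λ = 6.626 × 10⁻³⁴ / 1.590 × 10⁻¹² = 4.167 × 10⁻²² kg·m/s.
KE = p²/(2m) = 1.307 × 10⁻¹⁷ J.
V = KE/2e = 1.307 × 10⁻¹⁷ / (2 × 1.602 × 10⁻¹⁹) = 40.8 V.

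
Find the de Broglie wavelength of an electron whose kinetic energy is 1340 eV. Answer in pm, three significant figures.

λ = 33.5 pm

KE = 1340 eV = 2.147 × 10⁻¹⁶ J.
p = √(2mKE) = √(2 × 9.109 × 10⁻³¹ × 2.147 × 10⁻¹⁶) = 1.978 × 10⁻²³ kg·m/s.
λ = h/p = 6.626 × 10⁻³⁴ / 1.978 × 10⁻²³ = 3.35 × 10⁻¹¹ m = 33.5 pm.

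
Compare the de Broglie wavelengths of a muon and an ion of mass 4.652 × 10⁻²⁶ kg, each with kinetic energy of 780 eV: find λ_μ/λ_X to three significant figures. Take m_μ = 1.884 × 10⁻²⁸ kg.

At fixed KE, p = √(2mKE) so λ = h/p ∝ 1/√m.
λ_μ/λ_X = √(m_X/m_μ) = √(4.652 × 10⁻²⁶/1.884 × 10⁻²⁸) = √(246.9) = 15.7.

λ_μ/λ_X = 15.7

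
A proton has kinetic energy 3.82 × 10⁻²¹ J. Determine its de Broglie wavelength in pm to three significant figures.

p = √(2mKE) = √(2 × 1.673 × 10⁻²⁷ × 3.820 × 10⁻²¹) = 3.575 × 10⁻²⁴ kg·m/s.
λ = h/p = 6.626 × 10⁻³⁴ / 3.575 × 10⁻²⁴ = 1.85 × 10⁻¹⁰ m = 185 pm.

λ = 185 pm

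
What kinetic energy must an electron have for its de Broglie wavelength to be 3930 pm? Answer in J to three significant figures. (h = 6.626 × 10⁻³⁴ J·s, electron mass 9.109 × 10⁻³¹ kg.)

p = h/λ = 6.626 × 10⁻³⁴ / 3.930 × 10⁻⁹ = 1.686 × 10⁻²⁵ kg·m/s.
KE = p²/(2m) = (1.686 × 10⁻²⁵)² / (2 × 9.109 × 10⁻³¹) = 1.560 × 10⁻²⁰ J = 1.56 × 10⁻²⁰ J.

KE = 1.56 × 10⁻²⁰ J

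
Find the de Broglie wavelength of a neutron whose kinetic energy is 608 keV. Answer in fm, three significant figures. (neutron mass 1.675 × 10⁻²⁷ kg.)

KE = 608 keV = 9.740 × 10⁻¹⁴ J.
p = √(2mKE) = √(2 × 1.675 × 10⁻²⁷ × 9.740 × 10⁻¹⁴) = 1.806 × 10⁻²⁰ kg·m/s.
λ = h/p = 6.626 × 10⁻³⁴ / 1.806 × 10⁻²⁰ = 3.67 × 10⁻¹⁴ m = 36.7 fm.

λ = 36.7 fm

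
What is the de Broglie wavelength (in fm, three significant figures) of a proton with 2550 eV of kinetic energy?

λ = 567 fm

KE = 2550 eV = 4.085 × 10⁻¹⁶ J.
p = √(2mKE) = √(2 × 1.673 × 10⁻²⁷ × 4.085 × 10⁻¹⁶) = 1.169 × 10⁻²¹ kg·m/s.
λ = h/p = 6.626 × 10⁻³⁴ / 1.169 × 10⁻²¹ = 5.67 × 10⁻¹³ m = 567 fm.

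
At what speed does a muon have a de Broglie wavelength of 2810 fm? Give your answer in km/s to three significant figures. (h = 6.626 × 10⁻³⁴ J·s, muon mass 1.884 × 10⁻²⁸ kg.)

v = 1250 km/s

p = h/λ = 6.626 × 10⁻³⁴ / 2.810 × 10⁻¹² = 2.358 × 10⁻²² kg·m/s.
v = p/m = 2.358 × 10⁻²² / 1.884 × 10⁻²⁸ = 1.25 × 10⁶ m/s = 1250 km/s.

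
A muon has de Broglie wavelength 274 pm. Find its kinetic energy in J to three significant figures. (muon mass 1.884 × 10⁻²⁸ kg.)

KE = 1.55 × 10⁻²⁰ J

p = h/λ = 6.626 × 10⁻³⁴ / 2.740 × 10⁻¹⁰ = 2.418 × 10⁻²⁴ kg·m/s.
KE = p²/(2m) = (2.418 × 10⁻²⁴)² / (2 × 1.884 × 10⁻²⁸) = 1.552 × 10⁻²⁰ J = 1.55 × 10⁻²⁰ J.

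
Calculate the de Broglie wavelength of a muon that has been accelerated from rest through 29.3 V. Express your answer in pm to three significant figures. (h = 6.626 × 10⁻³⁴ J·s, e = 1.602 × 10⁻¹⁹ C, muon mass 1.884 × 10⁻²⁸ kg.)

λ = 15.8 pm

KE = eV = 1.602 × 10⁻¹⁹ × 29.30 = 4.694 × 10⁻¹⁸ J.
p = √(2mKE) = √(2 × 1.884 × 10⁻²⁸ × 4.694 × 10⁻¹⁸) = 4.206 × 10⁻²³ kg·m/s.
λ = h/p = 6.626 × 10⁻³⁴ / 4.206 × 10⁻²³ = 1.58 × 10⁻¹¹ m = 15.8 pm.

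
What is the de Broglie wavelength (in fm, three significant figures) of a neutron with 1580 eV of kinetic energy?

KE = 1580 eV = 2.531 × 10⁻¹⁶ J.
p = √(2mKE) = √(2 × 1.675 × 10⁻²⁷ × 2.531 × 10⁻¹⁶) = 9.208 × 10⁻²² kg·m/s.
λ = h/p = 6.626 × 10⁻³⁴ / 9.208 × 10⁻²² = 7.20 × 10⁻¹³ m = 720 fm.

λ = 720 fm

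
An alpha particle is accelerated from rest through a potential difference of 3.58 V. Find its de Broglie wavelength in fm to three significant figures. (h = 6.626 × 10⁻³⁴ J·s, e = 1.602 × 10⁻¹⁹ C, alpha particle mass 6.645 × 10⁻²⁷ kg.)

KE = 2eV = 2 × 1.602 × 10⁻¹⁹ × 3.580 = 1.147 × 10⁻¹⁸ J.
p = √(2mKE) = √(2 × 6.645 × 10⁻²⁷ × 1.147 × 10⁻¹⁸) = 1.235 × 10⁻²² kg·m/s.
λ = h/p = 6.626 × 10⁻³⁴ / 1.235 × 10⁻²² = 5.37 × 10⁻¹² m = 5370 fm.

λ = 5370 fm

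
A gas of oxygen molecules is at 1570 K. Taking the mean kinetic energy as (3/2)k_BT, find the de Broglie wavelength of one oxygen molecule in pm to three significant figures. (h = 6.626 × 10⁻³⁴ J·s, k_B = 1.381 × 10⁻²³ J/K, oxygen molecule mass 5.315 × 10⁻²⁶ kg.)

KE = (3/2)k_BT = 1.5 × 1.381 × 10⁻²³ × 1570 = 3.252 × 10⁻²⁰ J.
p = √(2mKE) = √(2 × 5.315 × 10⁻²⁶ × 3.252 × 10⁻²⁰) = 5.880 × 10⁻²³ kg·m/s.
λ = h/p = 1.13 × 10⁻¹¹ m = 11.3 pm.

λ = 11.3 pm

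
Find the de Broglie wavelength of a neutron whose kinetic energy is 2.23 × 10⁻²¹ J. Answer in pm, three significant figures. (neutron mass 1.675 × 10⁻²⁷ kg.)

p = √(2mKE) = √(2 × 1.675 × 10⁻²⁷ × 2.230 × 10⁻²¹) = 2.733 × 10⁻²⁴ kg·m/s.
λ = h/p = 6.626 × 10⁻³⁴ / 2.733 × 10⁻²⁴ = 2.42 × 10⁻¹⁰ m = 242 pm.

λ = 242 pm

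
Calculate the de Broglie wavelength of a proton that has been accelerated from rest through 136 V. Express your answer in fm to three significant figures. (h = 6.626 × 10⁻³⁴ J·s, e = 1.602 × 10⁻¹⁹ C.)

λ = 2450 fm

KE = eV = 1.602 × 10⁻¹⁹ × 136.0 = 2.179 × 10⁻¹⁷ J.
p = √(2mKE) = √(2 × 1.673 × 10⁻²⁷ × 2.179 × 10⁻¹⁷) = 2.700 × 10⁻²² kg·m/s.
λ = h/p = 6.626 × 10⁻³⁴ / 2.700 × 10⁻²² = 2.45 × 10⁻¹² m = 2450 fm.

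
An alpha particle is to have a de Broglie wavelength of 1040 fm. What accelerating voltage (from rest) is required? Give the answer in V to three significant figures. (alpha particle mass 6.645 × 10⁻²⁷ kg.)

p = h/λ = 6.626 × 10⁻³⁴ / 1.040 × 10⁻¹² = 6.371 × 10⁻²² kg·m/s.
KE = p²/(2m) = 3.054 × 10⁻¹⁷ J.
V = KE/2e = 3.054 × 10⁻¹⁷ / (2 × 1.602 × 10⁻¹⁹) = 95.3 V.

V = 95.3 V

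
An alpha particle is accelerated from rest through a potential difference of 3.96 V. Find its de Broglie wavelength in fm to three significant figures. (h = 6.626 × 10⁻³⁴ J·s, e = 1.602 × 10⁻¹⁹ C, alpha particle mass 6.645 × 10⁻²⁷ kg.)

KE = 2eV = 2 × 1.602 × 10⁻¹⁹ × 3.960 = 1.269 × 10⁻¹⁸ J.
p = √(2mKE) = √(2 × 6.645 × 10⁻²⁷ × 1.269 × 10⁻¹⁸) = 1.299 × 10⁻²² kg·m/s.
λ = h/p = 6.626 × 10⁻³⁴ / 1.299 × 10⁻²² = 5.10 × 10⁻¹² m = 5100 fm.

λ = 5100 fm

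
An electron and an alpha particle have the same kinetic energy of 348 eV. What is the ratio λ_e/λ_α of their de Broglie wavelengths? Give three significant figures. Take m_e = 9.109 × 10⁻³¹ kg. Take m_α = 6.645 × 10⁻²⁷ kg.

λ_e/λ_α = 85.4

At fixed KE, p = √(2mKE) so λ = h/p ∝ 1/√m.
λ_e/λ_α = √(m_α/m_e) = √(6.645 × 10⁻²⁷/9.109 × 10⁻³¹) = √(7295) = 85.4.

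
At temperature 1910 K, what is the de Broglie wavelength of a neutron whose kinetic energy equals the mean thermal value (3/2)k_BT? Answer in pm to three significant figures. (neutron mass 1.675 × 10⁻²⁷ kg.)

KE = (3/2)k_BT = 1.5 × 1.381 × 10⁻²³ × 1910 = 3.957 × 10⁻²⁰ J.
p = √(2mKE) = √(2 × 1.675 × 10⁻²⁷ × 3.957 × 10⁻²⁰) = 1.151 × 10⁻²³ kg·m/s.
λ = h/p = 5.76 × 10⁻¹¹ m = 57.6 pm.

λ = 57.6 pm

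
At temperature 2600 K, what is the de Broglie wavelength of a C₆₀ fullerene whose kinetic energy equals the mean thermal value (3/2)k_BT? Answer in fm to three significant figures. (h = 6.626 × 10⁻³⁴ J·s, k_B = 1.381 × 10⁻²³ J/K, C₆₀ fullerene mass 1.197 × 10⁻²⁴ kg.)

λ = 1850 fm

KE = (3/2)k_BT = 1.5 × 1.381 × 10⁻²³ × 2600 = 5.386 × 10⁻²⁰ J.
p = √(2mKE) = √(2 × 1.197 × 10⁻²⁴ × 5.386 × 10⁻²⁰) = 3.591 × 10⁻²² kg·m/s.
λ = h/p = 1.85 × 10⁻¹² m = 1850 fm.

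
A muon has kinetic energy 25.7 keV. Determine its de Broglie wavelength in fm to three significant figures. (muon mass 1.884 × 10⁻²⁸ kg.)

KE = 25.7 keV = 4.117 × 10⁻¹⁵ J.
p = √(2mKE) = √(2 × 1.884 × 10⁻²⁸ × 4.117 × 10⁻¹⁵) = 1.246 × 10⁻²¹ kg·m/s.
λ = h/p = 6.626 × 10⁻³⁴ / 1.246 × 10⁻²¹ = 5.32 × 10⁻¹³ m = 532 fm.

λ = 532 fm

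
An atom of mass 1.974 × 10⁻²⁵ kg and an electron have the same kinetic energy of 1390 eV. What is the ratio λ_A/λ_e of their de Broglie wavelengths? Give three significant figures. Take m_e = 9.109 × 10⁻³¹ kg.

λ_A/λ_e = 2.15 × 10⁻³

At fixed KE, p = √(2mKE) so λ = h/p ∝ 1/√m.
λ_A/λ_e = √(m_e/m_A) = √(9.109 × 10⁻³¹/1.974 × 10⁻²⁵) = √(4.614 × 10⁻⁶) = 2.15 × 10⁻³.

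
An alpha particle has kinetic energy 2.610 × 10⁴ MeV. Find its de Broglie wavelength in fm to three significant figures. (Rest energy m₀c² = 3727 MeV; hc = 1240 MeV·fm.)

λ = 0.0419 fm

Total energy E = KE + m₀c² = 2.610 × 10⁴ + 3727 = 29827 MeV.
(pc)² = E² − (m₀c²)² = (29827)² − (3727)² = 8.758 × 10⁸ MeV², so pc = 2.959 × 10⁴ MeV.
λ = hc/(pc) = 1240 MeV·fm / 2.959 × 10⁴ MeV = 0.0419 fm.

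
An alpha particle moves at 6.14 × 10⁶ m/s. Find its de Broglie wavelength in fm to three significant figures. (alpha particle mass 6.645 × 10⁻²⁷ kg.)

p = mv = 6.645 × 10⁻²⁷ × 6.14 × 10⁶ = 4.080 × 10⁻²⁰ kg·m/s.
λ = h/p = 6.626 × 10⁻³⁴ / 4.080 × 10⁻²⁰ = 1.62 × 10⁻¹⁴ m = 16.2 fm.

λ = 16.2 fm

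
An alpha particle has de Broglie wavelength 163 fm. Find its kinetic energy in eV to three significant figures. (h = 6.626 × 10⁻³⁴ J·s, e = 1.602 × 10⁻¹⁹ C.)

p = h/λ = 6.626 × 10⁻³⁴ / 1.630 × 10⁻¹³ = 4.065 × 10⁻²¹ kg·m/s.
KE = p²/(2m) = (4.065 × 10⁻²¹)² / (2 × 6.645 × 10⁻²⁷) = 1.243 × 10⁻¹⁵ J = 7760 eV.

KE = 7760 eV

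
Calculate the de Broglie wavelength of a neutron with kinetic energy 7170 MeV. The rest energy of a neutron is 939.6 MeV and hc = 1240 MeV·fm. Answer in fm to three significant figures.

Total energy E = KE + m₀c² = 7170 + 939.6 = 8109.6 MeV.
(pc)² = E² − (m₀c²)² = (8109.6)² − (939.6)² = 6.488 × 10⁷ MeV², so pc = 8055 MeV.
λ = hc/(pc) = 1240 MeV·fm / 8055 MeV = 0.154 fm.

λ = 0.154 fm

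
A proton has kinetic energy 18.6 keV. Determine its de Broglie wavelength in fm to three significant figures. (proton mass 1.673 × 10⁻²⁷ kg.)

KE = 18.6 keV = 2.980 × 10⁻¹⁵ J.
p = √(2mKE) = √(2 × 1.673 × 10⁻²⁷ × 2.980 × 10⁻¹⁵) = 3.158 × 10⁻²¹ kg·m/s.
λ = h/p = 6.626 × 10⁻³⁴ / 3.158 × 10⁻²¹ = 2.10 × 10⁻¹³ m = 210 fm.

λ = 210 fm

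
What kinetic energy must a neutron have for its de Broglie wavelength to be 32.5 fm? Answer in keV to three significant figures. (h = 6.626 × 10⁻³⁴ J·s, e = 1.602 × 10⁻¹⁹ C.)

p = h/λ = 6.626 × 10⁻³⁴ / 3.250 × 10⁻¹⁴ = 2.039 × 10⁻²⁰ kg·m/s.
KE = p²/(2m) = (2.039 × 10⁻²⁰)² / (2 × 1.675 × 10⁻²⁷) = 1.241 × 10⁻¹³ J = 775 keV.

KE = 775 keV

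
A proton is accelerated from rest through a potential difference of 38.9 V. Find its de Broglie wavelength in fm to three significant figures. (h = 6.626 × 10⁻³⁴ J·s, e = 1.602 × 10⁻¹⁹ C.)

KE = eV = 1.602 × 10⁻¹⁹ × 38.90 = 6.232 × 10⁻¹⁸ J.
p = √(2mKE) = √(2 × 1.673 × 10⁻²⁷ × 6.232 × 10⁻¹⁸) = 1.444 × 10⁻²² kg·m/s.
λ = h/p = 6.626 × 10⁻³⁴ / 1.444 × 10⁻²² = 4.59 × 10⁻¹² m = 4590 fm.

λ = 4590 fm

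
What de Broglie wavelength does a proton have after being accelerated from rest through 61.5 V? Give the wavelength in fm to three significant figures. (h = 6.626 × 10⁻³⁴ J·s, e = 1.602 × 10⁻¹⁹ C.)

λ = 3650 fm

KE = eV = 1.602 × 10⁻¹⁹ × 61.50 = 9.852 × 10⁻¹⁸ J.
p = √(2mKE) = √(2 × 1.673 × 10⁻²⁷ × 9.852 × 10⁻¹⁸) = 1.816 × 10⁻²² kg·m/s.
λ = h/p = 6.626 × 10⁻³⁴ / 1.816 × 10⁻²² = 3.65 × 10⁻¹² m = 3650 fm.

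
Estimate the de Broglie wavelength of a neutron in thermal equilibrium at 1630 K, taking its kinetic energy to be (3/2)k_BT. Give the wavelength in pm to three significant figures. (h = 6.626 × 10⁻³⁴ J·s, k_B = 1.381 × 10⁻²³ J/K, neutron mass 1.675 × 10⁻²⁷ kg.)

KE = (3/2)k_BT = 1.5 × 1.381 × 10⁻²³ × 1630 = 3.377 × 10⁻²⁰ J.
p = √(2mKE) = √(2 × 1.675 × 10⁻²⁷ × 3.377 × 10⁻²⁰) = 1.064 × 10⁻²³ kg·m/s.
λ = h/p = 6.23 × 10⁻¹¹ m = 62.3 pm.

λ = 62.3 pm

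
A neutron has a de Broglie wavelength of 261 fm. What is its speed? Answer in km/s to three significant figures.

p = h/λ = 6.626 × 10⁻³⁴ / 2.610 × 10⁻¹³ = 2.539 × 10⁻²¹ kg·m/s.
v = p/m = 2.539 × 10⁻²¹ / 1.675 × 10⁻²⁷ = 1.52 × 10⁶ m/s = 1520 km/s.

v = 1520 km/s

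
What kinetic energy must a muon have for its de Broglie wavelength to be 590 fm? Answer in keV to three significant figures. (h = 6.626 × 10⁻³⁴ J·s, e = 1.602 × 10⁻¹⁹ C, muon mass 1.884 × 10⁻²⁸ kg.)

KE = 20.9 keV

p = h/λ = 6.626 × 10⁻³⁴ / 5.900 × 10⁻¹³ = 1.123 × 10⁻²¹ kg·m/s.
KE = p²/(2m) = (1.123 × 10⁻²¹)² / (2 × 1.884 × 10⁻²⁸) = 3.347 × 10⁻¹⁵ J = 20.9 keV.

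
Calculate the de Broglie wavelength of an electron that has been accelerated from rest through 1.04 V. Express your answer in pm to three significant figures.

KE = eV = 1.602 × 10⁻¹⁹ × 1.040 = 1.666 × 10⁻¹⁹ J.
p = √(2mKE) = √(2 × 9.109 × 10⁻³¹ × 1.666 × 10⁻¹⁹) = 5.509 × 10⁻²⁵ kg·m/s.
λ = h/p = 6.626 × 10⁻³⁴ / 5.509 × 10⁻²⁵ = 1.20 × 10⁻⁹ m = 1200 pm.

λ = 1200 pm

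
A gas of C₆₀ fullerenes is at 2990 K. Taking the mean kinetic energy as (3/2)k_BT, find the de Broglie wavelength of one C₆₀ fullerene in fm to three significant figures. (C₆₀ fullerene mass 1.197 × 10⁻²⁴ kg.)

KE = (3/2)k_BT = 1.5 × 1.381 × 10⁻²³ × 2990 = 6.194 × 10⁻²⁰ J.
p = √(2mKE) = √(2 × 1.197 × 10⁻²⁴ × 6.194 × 10⁻²⁰) = 3.851 × 10⁻²² kg·m/s.
λ = h/p = 1.72 × 10⁻¹² m = 1720 fm.

λ = 1720 fm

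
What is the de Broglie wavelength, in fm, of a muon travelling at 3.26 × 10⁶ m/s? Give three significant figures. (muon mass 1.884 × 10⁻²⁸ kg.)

λ = 1080 fm

p = mv = 1.884 × 10⁻²⁸ × 3.26 × 10⁶ = 6.142 × 10⁻²² kg·m/s.
λ = h/p = 6.626 × 10⁻³⁴ / 6.142 × 10⁻²² = 1.08 × 10⁻¹² m = 1080 fm.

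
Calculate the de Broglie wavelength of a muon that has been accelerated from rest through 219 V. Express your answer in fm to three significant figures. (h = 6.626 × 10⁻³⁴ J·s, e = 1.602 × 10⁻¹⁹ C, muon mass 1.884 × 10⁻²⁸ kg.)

KE = eV = 1.602 × 10⁻¹⁹ × 219.0 = 3.508 × 10⁻¹⁷ J.
p = √(2mKE) = √(2 × 1.884 × 10⁻²⁸ × 3.508 × 10⁻¹⁷) = 1.150 × 10⁻²² kg·m/s.
λ = h/p = 6.626 × 10⁻³⁴ / 1.150 × 10⁻²² = 5.76 × 10⁻¹² m = 5760 fm.

λ = 5760 fm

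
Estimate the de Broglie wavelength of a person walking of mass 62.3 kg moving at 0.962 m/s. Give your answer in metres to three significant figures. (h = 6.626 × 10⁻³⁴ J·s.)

p = mv = 62.3 × 0.962 = 5.993 × 10¹ kg·m/s.
λ = h/p = 6.626 × 10⁻³⁴ / 5.993 × 10¹ = 1.11 × 10⁻³⁵ m.

λ = 1.11 × 10⁻³⁵ m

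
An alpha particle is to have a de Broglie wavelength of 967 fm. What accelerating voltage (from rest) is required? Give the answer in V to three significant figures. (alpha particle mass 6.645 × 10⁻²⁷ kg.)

p = h/λ = 6.626 × 10⁻³⁴ / 9.670 × 10⁻¹³ = 6.852 × 10⁻²² kg·m/s.
KE = p²/(2m) = 3.533 × 10⁻¹⁷ J.
V = KE/2e = 3.533 × 10⁻¹⁷ / (2 × 1.602 × 10⁻¹⁹) = 110 V.

V = 110 V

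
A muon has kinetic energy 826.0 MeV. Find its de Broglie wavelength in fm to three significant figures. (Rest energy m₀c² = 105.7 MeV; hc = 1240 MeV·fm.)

Total energy E = KE + m₀c² = 826.0 + 105.7 = 931.7 MeV.
(pc)² = E² − (m₀c²)² = (931.7)² − (105.7)² = 8.569 × 10⁵ MeV², so pc = 925.7 MeV.
λ = hc/(pc) = 1240 MeV·fm / 925.7 MeV = 1.34 fm.

λ = 1.34 fm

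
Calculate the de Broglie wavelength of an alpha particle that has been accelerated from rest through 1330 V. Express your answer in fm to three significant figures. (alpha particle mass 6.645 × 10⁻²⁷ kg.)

KE = 2eV = 2 × 1.602 × 10⁻¹⁹ × 1330 = 4.261 × 10⁻¹⁶ J.
p = √(2mKE) = √(2 × 6.645 × 10⁻²⁷ × 4.261 × 10⁻¹⁶) = 2.380 × 10⁻²¹ kg·m/s.
λ = h/p = 6.626 × 10⁻³⁴ / 2.380 × 10⁻²¹ = 2.78 × 10⁻¹³ m = 278 fm.

λ = 278 fm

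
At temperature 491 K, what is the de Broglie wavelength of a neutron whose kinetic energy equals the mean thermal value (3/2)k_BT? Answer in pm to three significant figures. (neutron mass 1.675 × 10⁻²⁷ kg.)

KE = (3/2)k_BT = 1.5 × 1.381 × 10⁻²³ × 491 = 1.017 × 10⁻²⁰ J.
p = √(2mKE) = √(2 × 1.675 × 10⁻²⁷ × 1.017 × 10⁻²⁰) = 5.837 × 10⁻²⁴ kg·m/s.
λ = h/p = 1.14 × 10⁻¹⁰ m = 114 pm.

λ = 114 pm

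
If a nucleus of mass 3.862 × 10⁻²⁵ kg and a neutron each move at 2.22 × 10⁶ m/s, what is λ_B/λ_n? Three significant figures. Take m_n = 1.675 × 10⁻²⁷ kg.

At fixed v, p = mv so λ = h/(mv) ∝ 1/m.
λ_B/λ_n = m_n/m_B = 1.675 × 10⁻²⁷/3.862 × 10⁻²⁵ = 4.34 × 10⁻³.

λ_B/λ_n = 4.34 × 10⁻³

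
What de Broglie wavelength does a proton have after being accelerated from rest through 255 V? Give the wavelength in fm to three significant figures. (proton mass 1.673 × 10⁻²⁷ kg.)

λ = 1790 fm

KE = eV = 1.602 × 10⁻¹⁹ × 255.0 = 4.085 × 10⁻¹⁷ J.
p = √(2mKE) = √(2 × 1.673 × 10⁻²⁷ × 4.085 × 10⁻¹⁷) = 3.697 × 10⁻²² kg·m/s.
λ = h/p = 6.626 × 10⁻³⁴ / 3.697 × 10⁻²² = 1.79 × 10⁻¹² m = 1790 fm.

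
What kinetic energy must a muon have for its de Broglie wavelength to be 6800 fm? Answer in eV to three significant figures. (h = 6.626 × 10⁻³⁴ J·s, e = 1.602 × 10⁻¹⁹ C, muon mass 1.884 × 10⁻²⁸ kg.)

p = h/λ = 6.626 × 10⁻³⁴ / 6.800 × 10⁻¹² = 9.744 × 10⁻²³ kg·m/s.
KE = p²/(2m) = (9.744 × 10⁻²³)² / (2 × 1.884 × 10⁻²⁸) = 2.520 × 10⁻¹⁷ J = 157 eV.

KE = 157 eV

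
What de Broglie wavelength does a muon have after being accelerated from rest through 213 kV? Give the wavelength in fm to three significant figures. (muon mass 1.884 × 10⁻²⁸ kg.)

KE = eV = 1.602 × 10⁻¹⁹ × 2.130 × 10⁵ = 3.412 × 10⁻¹⁴ J.
p = √(2mKE) = √(2 × 1.884 × 10⁻²⁸ × 3.412 × 10⁻¹⁴) = 3.586 × 10⁻²¹ kg·m/s.
λ = h/p = 6.626 × 10⁻³⁴ / 3.586 × 10⁻²¹ = 1.85 × 10⁻¹³ m = 185 fm.

λ = 185 fm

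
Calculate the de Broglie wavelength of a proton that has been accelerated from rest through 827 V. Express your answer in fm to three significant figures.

KE = eV = 1.602 × 10⁻¹⁹ × 827.0 = 1.325 × 10⁻¹⁶ J.
p = √(2mKE) = √(2 × 1.673 × 10⁻²⁷ × 1.325 × 10⁻¹⁶) = 6.658 × 10⁻²² kg·m/s.
λ = h/p = 6.626 × 10⁻³⁴ / 6.658 × 10⁻²² = 9.95 × 10⁻¹³ m = 995 fm.

λ = 995 fm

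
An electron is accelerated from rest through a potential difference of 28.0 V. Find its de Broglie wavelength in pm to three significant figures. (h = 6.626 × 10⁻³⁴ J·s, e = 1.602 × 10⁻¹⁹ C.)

KE = eV = 1.602 × 10⁻¹⁹ × 28.00 = 4.486 × 10⁻¹⁸ J.
p = √(2mKE) = √(2 × 9.109 × 10⁻³¹ × 4.486 × 10⁻¹⁸) = 2.859 × 10⁻²⁴ kg·m/s.
λ = h/p = 6.626 × 10⁻³⁴ / 2.859 × 10⁻²⁴ = 2.32 × 10⁻¹⁰ m = 232 pm.

λ = 232 pm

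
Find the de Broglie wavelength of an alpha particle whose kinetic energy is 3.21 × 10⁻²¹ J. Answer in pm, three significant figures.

λ = 101 pm

p = √(2mKE) = √(2 × 6.645 × 10⁻²⁷ × 3.210 × 10⁻²¹) = 6.532 × 10⁻²⁴ kg·m/s.
λ = h/p = 6.626 × 10⁻³⁴ / 6.532 × 10⁻²⁴ = 1.01 × 10⁻¹⁰ m = 101 pm.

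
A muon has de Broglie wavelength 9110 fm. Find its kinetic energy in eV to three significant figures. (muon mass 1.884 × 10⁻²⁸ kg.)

p = h/λ = 6.626 × 10⁻³⁴ / 9.110 × 10⁻¹² = 7.273 × 10⁻²³ kg·m/s.
KE = p²/(2m) = (7.273 × 10⁻²³)² / (2 × 1.884 × 10⁻²⁸) = 1.404 × 10⁻¹⁷ J = 87.6 eV.

KE = 87.6 eV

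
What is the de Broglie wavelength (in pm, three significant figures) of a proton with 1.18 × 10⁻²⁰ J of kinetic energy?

p = √(2mKE) = √(2 × 1.673 × 10⁻²⁷ × 1.180 × 10⁻²⁰) = 6.284 × 10⁻²⁴ kg·m/s.
λ = h/p = 6.626 × 10⁻³⁴ / 6.284 × 10⁻²⁴ = 1.05 × 10⁻¹⁰ m = 105 pm.

λ = 105 pm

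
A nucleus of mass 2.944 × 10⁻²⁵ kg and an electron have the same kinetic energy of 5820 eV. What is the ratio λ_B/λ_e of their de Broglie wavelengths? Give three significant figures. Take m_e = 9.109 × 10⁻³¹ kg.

λ_B/λ_e = 1.76 × 10⁻³

At fixed KE, p = √(2mKE) so λ = h/p ∝ 1/√m.
λ_B/λ_e = √(m_e/m_B) = √(9.109 × 10⁻³¹/2.944 × 10⁻²⁵) = √(3.094 × 10⁻⁶) = 1.76 × 10⁻³.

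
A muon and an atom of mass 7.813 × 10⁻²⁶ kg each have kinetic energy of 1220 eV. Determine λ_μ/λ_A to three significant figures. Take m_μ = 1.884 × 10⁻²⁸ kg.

λ_μ/λ_A = 20.4

At fixed KE, p = √(2mKE) so λ = h/p ∝ 1/√m.
λ_μ/λ_A = √(m_A/m_μ) = √(7.813 × 10⁻²⁶/1.884 × 10⁻²⁸) = √(414.7) = 20.4.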